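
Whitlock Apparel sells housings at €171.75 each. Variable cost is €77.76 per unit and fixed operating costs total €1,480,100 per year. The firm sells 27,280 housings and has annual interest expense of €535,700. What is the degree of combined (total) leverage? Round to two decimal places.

4.68

Total contribution margin = 27,280 × €93.99 = €2,564,047.20.
Operating income = contribution − fixed costs = €2,564,047.20 − €1,480,100 = €1,083,947.20. Interest = €535,700.00.
DOL = €2,564,047.20 ÷ €1,083,947.20 = 2.3655; DFL = €1,083,947.20 ÷ €548,247.20 = 1.9771.
Combined leverage = 2.3655 × 1.9771 = 4.6768.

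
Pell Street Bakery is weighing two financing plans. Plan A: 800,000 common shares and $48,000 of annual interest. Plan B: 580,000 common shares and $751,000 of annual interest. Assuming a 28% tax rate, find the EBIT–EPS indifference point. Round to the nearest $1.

Set EPS_A = EPS_B: (EBIT − $48,000)(1 − 0.28) ÷ 800,000 = (EBIT − $751,000)(1 − 0.28) ÷ 580,000.
Cancelling (1 − t) and cross-multiplying: 580,000·(EBIT − 48,000) = 800,000·(EBIT − 751,000).
Solving, EBIT = (751,000·800,000 − 48,000·580,000) / (800,000 − 580,000) = 572,960,000,000 / 220,000 = 2,604,363.64.

$2,604,364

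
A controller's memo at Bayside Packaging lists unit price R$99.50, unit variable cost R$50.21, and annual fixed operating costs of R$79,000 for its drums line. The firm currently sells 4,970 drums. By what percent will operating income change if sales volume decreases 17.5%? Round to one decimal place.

Total contribution margin = 4,970 × R$49.29 = R$244,971.30.
Subtracting fixed costs: EBIT = R$244,971.30 − R$79,000 = R$165,971.30.
DOL = contribution ÷ EBIT = R$244,971.30 ÷ R$165,971.30 = 1.4760.
%ΔEBIT = DOL × %ΔSales = 1.4760 × -17.5% = -25.8%.

-25.8%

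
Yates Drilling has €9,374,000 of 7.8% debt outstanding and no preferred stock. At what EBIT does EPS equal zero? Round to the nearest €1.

€731,172

Annual interest = 7.8% × €9,374,000 = €731,172.00.
Without preferred stock the financial break-even is simply EBIT = interest = €731,172.00.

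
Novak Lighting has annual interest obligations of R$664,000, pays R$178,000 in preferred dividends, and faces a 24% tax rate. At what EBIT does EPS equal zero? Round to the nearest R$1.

R$898,211

Grossing the preferred dividend up to pre-tax terms: R$178,000 / (1 − 0.24) = R$234,210.53.
EPS = 0 when EBIT covers interest plus the pre-tax preferred burden: R$664,000 + R$234,210.53 = R$898,210.53.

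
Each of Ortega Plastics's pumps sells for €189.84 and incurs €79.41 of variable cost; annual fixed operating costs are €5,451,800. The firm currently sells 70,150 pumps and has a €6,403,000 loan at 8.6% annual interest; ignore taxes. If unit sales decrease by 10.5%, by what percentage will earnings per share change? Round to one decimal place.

At 70,150 units, contribution = 70,150 × €110.43 = €7,746,664.50.
Subtracting fixed costs: EBIT = €7,746,664.50 − €5,451,800 = €2,294,864.50.
After interest of €550,658.00, pre-tax earnings = €1,744,206.50.
DCL = total CM / (EBIT − I) = €7,746,664.50 / €1,744,206.50 = 4.4414.
EPS therefore changes by 4.4414 × (-10.5%) = -46.6%.

-46.6%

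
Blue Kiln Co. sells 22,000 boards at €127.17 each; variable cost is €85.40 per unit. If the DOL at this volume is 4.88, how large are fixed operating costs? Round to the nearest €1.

€730,633

At 22,000 units, contribution = 22,000 × €41.77 = €918,940.00.
DOL = contribution / EBIT, so EBIT = €918,940.00 / 4.88 = €188,307.38.
Fixed costs = CM − EBIT = €918,940.00 − €188,307.38 = €730,633.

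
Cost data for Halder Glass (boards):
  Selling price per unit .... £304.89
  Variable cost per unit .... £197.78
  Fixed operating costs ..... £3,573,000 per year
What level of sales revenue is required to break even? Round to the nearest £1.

CM per unit = £304.89 − £197.78 = £107.11; CM ratio = £107.11 / £304.89 = 0.3513.
Break-even sales = FC ÷ CM ratio = £3,573,000 × £304.89 / £107.11 = £10,170,591.

£10,170,591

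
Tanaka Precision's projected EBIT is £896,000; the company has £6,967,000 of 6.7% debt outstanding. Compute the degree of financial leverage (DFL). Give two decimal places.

2.09

Interest = £466,789.00.
Degree of financial leverage = EBIT / (EBIT − interest) = £896,000 / £429,211.00 = 2.0876.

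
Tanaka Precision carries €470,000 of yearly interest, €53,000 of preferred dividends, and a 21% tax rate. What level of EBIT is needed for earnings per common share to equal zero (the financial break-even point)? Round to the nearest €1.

Grossing the preferred dividend up to pre-tax terms: €53,000 / (1 − 0.21) = €67,088.61.
EPS = 0 when EBIT covers interest plus the pre-tax preferred burden: €470,000 + €67,088.61 = €537,088.61.

€537,089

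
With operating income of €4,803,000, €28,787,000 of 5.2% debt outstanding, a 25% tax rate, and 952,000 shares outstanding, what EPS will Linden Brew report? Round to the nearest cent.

Interest = €1,496,924.00, so EBT = €4,803,000 − €1,496,924.00 = €3,306,076.00.
After tax at 25%: net income = €3,306,076.00 × 0.75 = €2,479,557.00.
Per share: €2,479,557.00 / 952,000 shares = €2.60.

€2.60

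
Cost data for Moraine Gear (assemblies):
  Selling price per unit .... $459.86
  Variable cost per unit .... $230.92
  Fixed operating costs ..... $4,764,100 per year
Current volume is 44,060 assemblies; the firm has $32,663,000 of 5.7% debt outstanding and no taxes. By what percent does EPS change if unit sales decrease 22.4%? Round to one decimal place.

-65.3%

At 44,060 units, contribution = 44,060 × $228.94 = $10,087,096.40.
EBIT = $10,087,096.40 − $4,764,100 = $5,322,996.40.
Interest = $1,861,791.00, so EBIT − I = $3,461,205.40.
Degree of combined leverage = contribution ÷ (EBIT − I) = $10,087,096.40 ÷ $3,461,205.40 = 2.9143.
EPS therefore changes by 2.9143 × (-22.4%) = -65.3%.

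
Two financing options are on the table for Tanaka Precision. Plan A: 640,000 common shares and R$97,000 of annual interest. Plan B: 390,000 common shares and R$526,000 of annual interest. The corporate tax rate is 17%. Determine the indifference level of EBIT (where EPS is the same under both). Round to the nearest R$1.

R$1,195,240

At indifference, (EBIT − 97,000)(1 − t)/640,000 = (EBIT − 526,000)(1 − t)/390,000.
Cancelling (1 − t) and cross-multiplying: 390,000·(EBIT − 97,000) = 640,000·(EBIT − 526,000).
EBIT × (640,000 − 390,000) = 526,000 × 640,000 − 97,000 × 390,000 = 298,810,000,000, so EBIT = 298,810,000,000 ÷ 250,000 = 1,195,240.00.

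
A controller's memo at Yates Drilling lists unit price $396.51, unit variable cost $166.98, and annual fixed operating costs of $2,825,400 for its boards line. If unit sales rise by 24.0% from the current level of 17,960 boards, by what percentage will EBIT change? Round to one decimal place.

At 17,960 units, contribution = 17,960 × $229.53 = $4,122,358.80.
Operating income = contribution − fixed costs = $4,122,358.80 − $2,825,400 = $1,296,958.80.
So DOL = total CM / EBIT = $4,122,358.80 / $1,296,958.80 = 3.1785.
So EBIT moves 3.1785 × (+24.0%) = +76.3%.

+76.3%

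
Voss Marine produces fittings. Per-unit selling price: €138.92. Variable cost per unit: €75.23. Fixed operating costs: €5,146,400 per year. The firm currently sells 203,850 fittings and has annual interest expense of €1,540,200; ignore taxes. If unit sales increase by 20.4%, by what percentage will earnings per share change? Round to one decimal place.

At 203,850 units, contribution = 203,850 × €63.69 = €12,983,206.50.
Subtracting fixed costs: EBIT = €12,983,206.50 − €5,146,400 = €7,836,806.50.
Interest = €1,540,200.00, so EBIT − I = €6,296,606.50.
Degree of combined leverage = contribution ÷ (EBIT − I) = €12,983,206.50 ÷ €6,296,606.50 = 2.0619.
EPS therefore changes by 2.0619 × (+20.4%) = +42.1%.

+42.1%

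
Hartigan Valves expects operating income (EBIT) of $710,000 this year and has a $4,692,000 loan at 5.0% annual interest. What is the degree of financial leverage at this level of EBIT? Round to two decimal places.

Annual interest charges come to $234,600.00.
Degree of financial leverage = EBIT / (EBIT − interest) = $710,000 / $475,400.00 = 1.4935.

1.49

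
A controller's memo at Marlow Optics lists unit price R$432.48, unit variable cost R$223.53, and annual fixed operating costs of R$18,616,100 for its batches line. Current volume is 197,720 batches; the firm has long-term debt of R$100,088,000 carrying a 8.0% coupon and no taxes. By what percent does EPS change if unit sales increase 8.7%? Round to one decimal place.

+24.5%

Contribution at this volume is 197,720 × R$208.95 = R$41,313,594.00.
Subtracting fixed costs: EBIT = R$41,313,594.00 − R$18,616,100 = R$22,697,494.00.
Interest = R$8,007,040.00, so EBIT − I = R$14,690,454.00.
Degree of combined leverage = contribution ÷ (EBIT − I) = R$41,313,594.00 ÷ R$14,690,454.00 = 2.8123.
EPS therefore changes by 2.8123 × (+8.7%) = +24.5%.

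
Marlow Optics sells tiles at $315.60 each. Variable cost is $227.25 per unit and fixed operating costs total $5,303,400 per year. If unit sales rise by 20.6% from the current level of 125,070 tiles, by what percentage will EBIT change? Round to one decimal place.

+39.6%

At 125,070 units, contribution = 125,070 × $88.35 = $11,049,934.50.
Subtracting fixed costs: EBIT = $11,049,934.50 − $5,303,400 = $5,746,534.50.
Degree of operating leverage = $11,049,934.50 / $5,746,534.50 = 1.9229.
Operating income changes by 1.9229 × +20.6% = +39.6%.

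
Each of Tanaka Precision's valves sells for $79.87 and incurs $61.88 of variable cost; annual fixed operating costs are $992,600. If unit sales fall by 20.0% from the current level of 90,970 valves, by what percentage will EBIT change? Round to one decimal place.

Contribution at this volume is 90,970 × $17.99 = $1,636,550.30.
Subtracting fixed costs: EBIT = $1,636,550.30 − $992,600 = $643,950.30.
DOL = contribution ÷ EBIT = $1,636,550.30 ÷ $643,950.30 = 2.5414.
So EBIT moves 2.5414 × (-20.0%) = -50.8%.

-50.8%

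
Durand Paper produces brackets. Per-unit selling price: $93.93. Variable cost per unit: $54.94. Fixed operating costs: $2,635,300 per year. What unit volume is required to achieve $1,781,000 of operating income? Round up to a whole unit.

113,268 brackets

Unit CM = price − variable cost = $93.93 − $54.94 = $38.99.
Need Q such that Q × $38.99 − $2,635,300 = $1,781,000, i.e. Q = $4,416,300 / $38.99 = 113,267.50 → 113,268.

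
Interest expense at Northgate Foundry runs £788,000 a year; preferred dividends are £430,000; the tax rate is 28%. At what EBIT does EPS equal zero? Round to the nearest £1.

£1,385,222

Preferred dividends are paid after tax, so their pre-tax equivalent is £430,000 ÷ (1 − 0.28) = £597,222.22.
Financial break-even EBIT = interest + D_p ÷ (1 − t) = £788,000 + £597,222.22 = £1,385,222.22.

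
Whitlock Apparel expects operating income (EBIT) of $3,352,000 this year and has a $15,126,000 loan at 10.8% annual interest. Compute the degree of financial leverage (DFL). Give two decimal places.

Interest = $1,633,608.00.
Degree of financial leverage = EBIT / (EBIT − interest) = $3,352,000 / $1,718,392.00 = 1.9507.

1.95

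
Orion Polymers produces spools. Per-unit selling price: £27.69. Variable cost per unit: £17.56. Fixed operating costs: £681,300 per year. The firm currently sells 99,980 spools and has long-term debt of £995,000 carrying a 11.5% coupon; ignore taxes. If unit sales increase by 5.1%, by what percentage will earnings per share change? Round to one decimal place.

At 99,980 units, contribution = 99,980 × £10.13 = £1,012,797.40.
EBIT = £1,012,797.40 − £681,300 = £331,497.40.
Interest = £114,425.00, so EBIT − I = £217,072.40.
DCL = total CM / (EBIT − I) = £1,012,797.40 / £217,072.40 = 4.6657.
EPS therefore changes by 4.6657 × (+5.1%) = +23.8%.

+23.8%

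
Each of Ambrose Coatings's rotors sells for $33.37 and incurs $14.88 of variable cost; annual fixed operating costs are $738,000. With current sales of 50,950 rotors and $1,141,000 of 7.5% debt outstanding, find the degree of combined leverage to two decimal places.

Contribution at this volume is 50,950 × $18.49 = $942,065.50.
Subtracting fixed costs: EBIT = $942,065.50 − $738,000 = $204,065.50. Interest = $85,575.00, so EBIT − I = $118,490.50.
Degree of total leverage = total CM / (EBIT − interest) = $942,065.50 / $118,490.50 = 7.9506.

7.95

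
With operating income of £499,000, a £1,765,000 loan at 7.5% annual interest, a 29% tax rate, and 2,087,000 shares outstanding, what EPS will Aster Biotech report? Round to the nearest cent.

£0.12

Pre-tax income = £499,000 − £132,375.00 = £366,625.00.
Net income = £366,625.00 × (1 − 0.29) = £260,303.75.
EPS = £260,303.75 ÷ 2,087,000 = £0.12.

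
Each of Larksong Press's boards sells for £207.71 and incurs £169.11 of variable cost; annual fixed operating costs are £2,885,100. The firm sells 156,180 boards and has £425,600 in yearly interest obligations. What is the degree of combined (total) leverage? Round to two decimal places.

2.22

Contribution at this volume is 156,180 × £38.60 = £6,028,548.00.
Operating income = contribution − fixed costs = £6,028,548.00 − £2,885,100 = £3,143,448.00. Interest = £425,600.00, so EBIT − I = £2,717,848.00.
DCL = contribution ÷ (EBIT − I) = £6,028,548.00 ÷ £2,717,848.00 = 2.2181.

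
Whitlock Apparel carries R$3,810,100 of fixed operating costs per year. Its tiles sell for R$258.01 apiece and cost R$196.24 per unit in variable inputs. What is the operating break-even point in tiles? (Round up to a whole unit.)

Unit CM = price − variable cost = R$258.01 − R$196.24 = R$61.77.
Break-even volume = fixed costs ÷ CM per unit = R$3,810,100 ÷ R$61.77 = 61,682.05, so 61,683 tiles.

61,683 tiles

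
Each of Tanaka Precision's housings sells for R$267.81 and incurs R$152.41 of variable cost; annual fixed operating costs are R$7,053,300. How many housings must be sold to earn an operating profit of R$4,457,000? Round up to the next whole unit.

Contribution margin per unit = R$267.81 − R$152.41 = R$115.40.
Units = (FC + target) / CM = (R$7,053,300 + R$4,457,000) / R$115.40 = 99,742.63, so 99,743 housings.

99,743 housings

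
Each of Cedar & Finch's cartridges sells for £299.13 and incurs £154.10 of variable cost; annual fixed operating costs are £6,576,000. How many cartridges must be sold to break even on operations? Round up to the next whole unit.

45,343 cartridges

Each unit contributes £299.13 − £154.10 = £145.03.
Break-even volume = fixed costs ÷ CM per unit = £6,576,000 ÷ £145.03 = 45,342.34, so 45,343 cartridges.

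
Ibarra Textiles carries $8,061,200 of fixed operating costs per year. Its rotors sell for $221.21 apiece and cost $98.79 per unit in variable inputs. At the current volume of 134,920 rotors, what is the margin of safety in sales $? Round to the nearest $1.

Unit CM = price − variable cost = $221.21 − $98.79 = $122.42. Break-even units = $8,061,200 ÷ $122.42 = 65,848.72; break-even revenue = 65,848.72 × $221.21 = $14,566,394.80.
Current sales = 134,920 × $221.21 = $29,845,653.20.
Margin of safety = $29,845,653.20 − $14,566,394.80 = $15,279,258.

$15,279,258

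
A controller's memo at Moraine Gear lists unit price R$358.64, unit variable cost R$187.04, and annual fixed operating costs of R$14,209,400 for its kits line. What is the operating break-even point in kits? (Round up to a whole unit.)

Contribution margin per unit = R$358.64 − R$187.04 = R$171.60.
Break-even Q = R$14,209,400 / R$171.60 = 82,805.36 → 82,806 kits.

82,806 kits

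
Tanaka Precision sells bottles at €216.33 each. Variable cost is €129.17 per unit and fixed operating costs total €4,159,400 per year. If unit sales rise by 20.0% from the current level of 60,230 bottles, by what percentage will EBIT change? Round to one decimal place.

Contribution at this volume is 60,230 × €87.16 = €5,249,646.80.
Subtracting fixed costs: EBIT = €5,249,646.80 − €4,159,400 = €1,090,246.80.
So DOL = total CM / EBIT = €5,249,646.80 / €1,090,246.80 = 4.8151.
Operating income changes by 4.8151 × +20.0% = +96.3%.

+96.3%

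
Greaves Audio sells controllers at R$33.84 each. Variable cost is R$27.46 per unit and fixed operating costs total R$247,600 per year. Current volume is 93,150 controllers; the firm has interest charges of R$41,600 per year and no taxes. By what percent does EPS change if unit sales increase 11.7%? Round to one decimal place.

+22.8%

At 93,150 units, contribution = 93,150 × R$6.38 = R$594,297.00.
Operating income = contribution − fixed costs = R$594,297.00 − R$247,600 = R$346,697.00.
Interest = R$41,600.00, so EBIT − I = R$305,097.00.
DCL = total CM / (EBIT − I) = R$594,297.00 / R$305,097.00 = 1.9479.
EPS therefore changes by 1.9479 × (+11.7%) = +22.8%.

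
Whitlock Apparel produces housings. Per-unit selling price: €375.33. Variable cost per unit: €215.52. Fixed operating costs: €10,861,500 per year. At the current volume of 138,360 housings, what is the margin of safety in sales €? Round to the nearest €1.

€26,421,324

Each unit contributes €375.33 − €215.52 = €159.81. Break-even units = €10,861,500 ÷ €159.81 = 67,965.08; break-even revenue = 67,965.08 × €375.33 = €25,509,334.80.
Current sales = 138,360 × €375.33 = €51,930,658.80.
Margin of safety = €51,930,658.80 − €25,509,334.80 = €26,421,324.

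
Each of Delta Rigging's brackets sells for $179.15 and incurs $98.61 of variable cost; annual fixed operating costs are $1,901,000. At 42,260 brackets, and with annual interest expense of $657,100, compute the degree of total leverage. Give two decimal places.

4.03

Contribution at this volume is 42,260 × $80.54 = $3,403,620.40.
Subtracting fixed costs: EBIT = $3,403,620.40 − $1,901,000 = $1,502,620.40. Interest = $657,100.00.
DOL = $3,403,620.40 ÷ $1,502,620.40 = 2.2651; DFL = $1,502,620.40 ÷ $845,520.40 = 1.7772.
Combined leverage = 2.2651 × 1.7772 = 4.0255.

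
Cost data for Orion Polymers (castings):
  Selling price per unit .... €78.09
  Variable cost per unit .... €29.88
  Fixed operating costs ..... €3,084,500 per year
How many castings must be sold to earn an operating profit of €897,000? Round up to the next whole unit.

82,587 castings

Unit CM = price − variable cost = €78.09 − €29.88 = €48.21.
Units = (FC + target) / CM = (€3,084,500 + €897,000) / €48.21 = 82,586.60, so 82,587 castings.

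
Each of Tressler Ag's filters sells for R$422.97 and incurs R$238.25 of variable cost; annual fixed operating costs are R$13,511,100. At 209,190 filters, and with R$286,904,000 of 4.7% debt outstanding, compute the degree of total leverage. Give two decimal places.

3.32

Total contribution margin = 209,190 × R$184.72 = R$38,641,576.80.
EBIT = R$38,641,576.80 − R$13,511,100 = R$25,130,476.80. Interest = R$13,484,488.00, so EBIT − I = R$11,645,988.80.
DCL = contribution ÷ (EBIT − I) = R$38,641,576.80 ÷ R$11,645,988.80 = 3.3180.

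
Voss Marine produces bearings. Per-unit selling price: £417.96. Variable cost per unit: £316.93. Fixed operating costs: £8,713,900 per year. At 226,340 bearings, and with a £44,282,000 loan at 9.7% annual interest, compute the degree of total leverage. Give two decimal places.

2.32

Contribution at this volume is 226,340 × £101.03 = £22,867,130.20.
EBIT = £22,867,130.20 − £8,713,900 = £14,153,230.20. Interest = £4,295,354.00.
DOL = £22,867,130.20 ÷ £14,153,230.20 = 1.6157; DFL = £14,153,230.20 ÷ £9,857,876.20 = 1.4357.
DCL = DOL × DFL = 1.6157 × 1.4357 = 2.3197.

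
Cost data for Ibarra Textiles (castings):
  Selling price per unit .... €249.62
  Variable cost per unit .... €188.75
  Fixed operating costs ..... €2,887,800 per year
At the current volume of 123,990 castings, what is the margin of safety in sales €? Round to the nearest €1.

€19,107,889

Unit CM = price − variable cost = €249.62 − €188.75 = €60.87. Break-even units = €2,887,800 ÷ €60.87 = 47,442.09; break-even revenue = 47,442.09 × €249.62 = €11,842,494.43.
Actual sales revenue = 123,990 × €249.62 = €30,950,383.80.
Margin of safety = €30,950,383.80 − €11,842,494.43 = €19,107,889.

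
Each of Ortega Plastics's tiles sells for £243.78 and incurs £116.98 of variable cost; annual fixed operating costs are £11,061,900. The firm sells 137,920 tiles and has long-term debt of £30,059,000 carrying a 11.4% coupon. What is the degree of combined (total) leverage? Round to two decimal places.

Total contribution margin = 137,920 × £126.80 = £17,488,256.00.
EBIT = £17,488,256.00 − £11,061,900 = £6,426,356.00. Interest = £3,426,726.00.
DOL = £17,488,256.00 ÷ £6,426,356.00 = 2.7213; DFL = £6,426,356.00 ÷ £2,999,630.00 = 2.1424.
Combined leverage = 2.7213 × 2.1424 = 5.8301.

5.83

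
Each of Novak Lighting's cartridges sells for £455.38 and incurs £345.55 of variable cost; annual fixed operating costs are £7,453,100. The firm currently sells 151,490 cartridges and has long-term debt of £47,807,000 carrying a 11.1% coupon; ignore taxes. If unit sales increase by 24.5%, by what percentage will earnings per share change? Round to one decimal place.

+105.1%

At 151,490 units, contribution = 151,490 × £109.83 = £16,638,146.70.
Operating income = contribution − fixed costs = £16,638,146.70 − £7,453,100 = £9,185,046.70.
After interest of £5,306,577.00, pre-tax earnings = £3,878,469.70.
Degree of combined leverage = contribution ÷ (EBIT − I) = £16,638,146.70 ÷ £3,878,469.70 = 4.2899.
%ΔEPS = DCL × %ΔSales = 4.2899 × +24.5% = +105.1%.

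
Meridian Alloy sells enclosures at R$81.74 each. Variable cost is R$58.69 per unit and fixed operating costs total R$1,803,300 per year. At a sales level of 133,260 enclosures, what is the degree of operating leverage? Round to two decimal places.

Contribution at this volume is 133,260 × R$23.05 = R$3,071,643.00.
Subtracting fixed costs: EBIT = R$3,071,643.00 − R$1,803,300 = R$1,268,343.00.
DOL = contribution ÷ EBIT = R$3,071,643.00 ÷ R$1,268,343.00 = 2.4218.

2.42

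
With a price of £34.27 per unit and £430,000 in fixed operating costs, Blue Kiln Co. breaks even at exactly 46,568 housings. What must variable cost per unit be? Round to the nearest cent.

At break-even, FC = Q × (P − VC), so P − VC = £430,000 ÷ 46,568 = £9.2338.
Variable cost per unit = £34.27 − £9.2338 = £25.04.

£25.04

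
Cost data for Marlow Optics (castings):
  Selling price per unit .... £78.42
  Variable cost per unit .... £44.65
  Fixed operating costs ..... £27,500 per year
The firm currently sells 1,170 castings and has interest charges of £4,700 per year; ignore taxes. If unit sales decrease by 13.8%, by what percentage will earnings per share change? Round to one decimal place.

-74.6%

At 1,170 units, contribution = 1,170 × £33.77 = £39,510.90.
Subtracting fixed costs: EBIT = £39,510.90 − £27,500 = £12,010.90.
After interest of £4,700.00, pre-tax earnings = £7,310.90.
DCL = total CM / (EBIT − I) = £39,510.90 / £7,310.90 = 5.4044.
EPS therefore changes by 5.4044 × (-13.8%) = -74.6%.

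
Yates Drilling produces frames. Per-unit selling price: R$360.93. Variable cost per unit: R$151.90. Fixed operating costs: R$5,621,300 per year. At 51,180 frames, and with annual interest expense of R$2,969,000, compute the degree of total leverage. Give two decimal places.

5.08

At 51,180 units, contribution = 51,180 × R$209.03 = R$10,698,155.40.
Subtracting fixed costs: EBIT = R$10,698,155.40 − R$5,621,300 = R$5,076,855.40. Interest = R$2,969,000.00.
DOL = R$10,698,155.40 ÷ R$5,076,855.40 = 2.1072; DFL = R$5,076,855.40 ÷ R$2,107,855.40 = 2.4085.
Combined leverage = 2.1072 × 2.4085 = 5.0752.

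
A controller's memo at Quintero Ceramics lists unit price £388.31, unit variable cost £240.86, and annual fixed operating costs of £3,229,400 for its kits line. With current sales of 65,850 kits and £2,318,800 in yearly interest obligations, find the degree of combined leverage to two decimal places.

At 65,850 units, contribution = 65,850 × £147.45 = £9,709,582.50.
Subtracting fixed costs: EBIT = £9,709,582.50 − £3,229,400 = £6,480,182.50. Interest = £2,318,800.00.
DOL = £9,709,582.50 ÷ £6,480,182.50 = 1.4984; DFL = £6,480,182.50 ÷ £4,161,382.50 = 1.5572.
Combined leverage = 1.4984 × 1.5572 = 2.3333.

2.33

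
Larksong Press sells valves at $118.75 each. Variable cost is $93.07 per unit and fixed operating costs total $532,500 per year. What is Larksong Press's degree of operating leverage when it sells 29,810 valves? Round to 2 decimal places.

3.29

Total contribution margin = 29,810 × $25.68 = $765,520.80.
Subtracting fixed costs: EBIT = $765,520.80 − $532,500 = $233,020.80.
Degree of operating leverage = $765,520.80 / $233,020.80 = 3.2852.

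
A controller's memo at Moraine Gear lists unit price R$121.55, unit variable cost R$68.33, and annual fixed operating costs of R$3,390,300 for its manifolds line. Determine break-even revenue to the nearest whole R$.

R$7,743,160

CM per unit = R$121.55 − R$68.33 = R$53.22; CM ratio = R$53.22 / R$121.55 = 0.4378.
Break-even sales = FC ÷ CM ratio = R$3,390,300 × R$121.55 / R$53.22 = R$7,743,160.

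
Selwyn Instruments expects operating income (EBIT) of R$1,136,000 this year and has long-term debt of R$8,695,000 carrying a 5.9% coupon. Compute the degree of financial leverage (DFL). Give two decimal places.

Annual interest charges come to R$513,005.00.
DFL = EBIT ÷ (EBIT − I) = R$1,136,000 ÷ (R$1,136,000 − R$513,005.00) = R$1,136,000 ÷ R$622,995.00 = 1.8234.

1.82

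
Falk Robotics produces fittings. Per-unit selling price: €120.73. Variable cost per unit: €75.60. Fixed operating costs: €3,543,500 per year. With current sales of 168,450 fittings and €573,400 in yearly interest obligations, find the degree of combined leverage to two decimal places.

2.18

Contribution at this volume is 168,450 × €45.13 = €7,602,148.50.
Operating income = contribution − fixed costs = €7,602,148.50 − €3,543,500 = €4,058,648.50. Interest = €573,400.00, so EBIT − I = €3,485,248.50.
Degree of total leverage = total CM / (EBIT − interest) = €7,602,148.50 / €3,485,248.50 = 2.1812.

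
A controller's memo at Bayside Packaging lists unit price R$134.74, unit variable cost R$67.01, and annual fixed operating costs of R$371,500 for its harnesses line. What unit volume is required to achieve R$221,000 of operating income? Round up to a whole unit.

Each unit contributes R$134.74 − R$67.01 = R$67.73.
Required volume = (fixed costs + target profit) ÷ CM = (R$371,500 + R$221,000) ÷ R$67.73 = 8,747.97, so 8,748 harnesses.

8,748 harnesses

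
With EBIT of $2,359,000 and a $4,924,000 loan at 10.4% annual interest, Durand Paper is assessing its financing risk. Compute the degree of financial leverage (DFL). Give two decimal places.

1.28

Annual interest charges come to $512,096.00.
DFL = EBIT ÷ (EBIT − I) = $2,359,000 ÷ ($2,359,000 − $512,096.00) = $2,359,000 ÷ $1,846,904.00 = 1.2773.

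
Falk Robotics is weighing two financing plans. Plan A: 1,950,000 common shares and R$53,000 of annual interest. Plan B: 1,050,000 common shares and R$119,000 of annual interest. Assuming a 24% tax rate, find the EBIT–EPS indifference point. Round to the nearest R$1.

Set EPS_A = EPS_B: (EBIT − R$53,000)(1 − 0.24) ÷ 1,950,000 = (EBIT − R$119,000)(1 − 0.24) ÷ 1,050,000.
Cancelling (1 − t) and cross-multiplying: 1,050,000·(EBIT − 53,000) = 1,950,000·(EBIT − 119,000).
EBIT × (1,950,000 − 1,050,000) = 119,000 × 1,950,000 − 53,000 × 1,050,000 = 176,400,000,000, so EBIT = 176,400,000,000 ÷ 900,000 = 196,000.00.

R$196,000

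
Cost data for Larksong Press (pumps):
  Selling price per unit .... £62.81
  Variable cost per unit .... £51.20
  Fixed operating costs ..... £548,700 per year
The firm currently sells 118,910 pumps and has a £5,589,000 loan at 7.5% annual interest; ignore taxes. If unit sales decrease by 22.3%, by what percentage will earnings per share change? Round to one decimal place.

At 118,910 units, contribution = 118,910 × £11.61 = £1,380,545.10.
Operating income = contribution − fixed costs = £1,380,545.10 − £548,700 = £831,845.10.
Interest = £419,175.00, so EBIT − I = £412,670.10.
DCL = total CM / (EBIT − I) = £1,380,545.10 / £412,670.10 = 3.3454.
%ΔEPS = DCL × %ΔSales = 3.3454 × -22.3% = -74.6%.

-74.6%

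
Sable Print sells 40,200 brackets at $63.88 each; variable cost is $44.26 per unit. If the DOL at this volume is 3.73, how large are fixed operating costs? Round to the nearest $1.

$577,270

At 40,200 units, contribution = 40,200 × $19.62 = $788,724.00.
DOL = contribution / EBIT, so EBIT = $788,724.00 / 3.73 = $211,454.16.
Fixed costs = CM − EBIT = $788,724.00 − $211,454.16 = $577,270.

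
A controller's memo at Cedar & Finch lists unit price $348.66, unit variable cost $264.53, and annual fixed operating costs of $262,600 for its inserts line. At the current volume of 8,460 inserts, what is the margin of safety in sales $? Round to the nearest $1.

Each unit contributes $348.66 − $264.53 = $84.13. Break-even units = $262,600 ÷ $84.13 = 3,121.36; break-even revenue = 3,121.36 × $348.66 = $1,088,293.31.
Actual sales revenue = 8,460 × $348.66 = $2,949,663.60.
Margin of safety = $2,949,663.60 − $1,088,293.31 = $1,861,370.

$1,861,370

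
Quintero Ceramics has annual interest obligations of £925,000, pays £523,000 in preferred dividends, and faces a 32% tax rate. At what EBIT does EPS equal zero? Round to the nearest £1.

£1,694,118

Grossing the preferred dividend up to pre-tax terms: £523,000 / (1 − 0.32) = £769,117.65.
EPS = 0 when EBIT covers interest plus the pre-tax preferred burden: £925,000 + £769,117.65 = £1,694,117.65.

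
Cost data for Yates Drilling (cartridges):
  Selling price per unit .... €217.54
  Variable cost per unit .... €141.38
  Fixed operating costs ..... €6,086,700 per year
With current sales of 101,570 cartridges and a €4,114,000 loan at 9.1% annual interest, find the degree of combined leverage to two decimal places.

Total contribution margin = 101,570 × €76.16 = €7,735,571.20.
Operating income = contribution − fixed costs = €7,735,571.20 − €6,086,700 = €1,648,871.20. Interest = €374,374.00, so EBIT − I = €1,274,497.20.
Degree of total leverage = total CM / (EBIT − interest) = €7,735,571.20 / €1,274,497.20 = 6.0695.

6.07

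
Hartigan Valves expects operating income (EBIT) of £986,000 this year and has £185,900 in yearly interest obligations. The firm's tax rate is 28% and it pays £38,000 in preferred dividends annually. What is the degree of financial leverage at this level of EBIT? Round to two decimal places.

Annual interest charges come to £185,900.00.
Pre-tax preferred-dividend burden = £38,000 ÷ (1 − 0.28) = £52,777.78.
DFL = EBIT ÷ [EBIT − I − D_p/(1−t)] = £986,000 ÷ [£986,000 − £185,900.00 − £52,777.78] = £986,000 ÷ £747,322.22 = 1.3194.

1.32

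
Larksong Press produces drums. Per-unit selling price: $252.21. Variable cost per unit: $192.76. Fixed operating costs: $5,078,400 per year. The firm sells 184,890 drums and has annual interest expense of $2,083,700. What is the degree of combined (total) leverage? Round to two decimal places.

At 184,890 units, contribution = 184,890 × $59.45 = $10,991,710.50.
Operating income = contribution − fixed costs = $10,991,710.50 − $5,078,400 = $5,913,310.50. Interest = $2,083,700.00.
DOL = $10,991,710.50 ÷ $5,913,310.50 = 1.8588; DFL = $5,913,310.50 ÷ $3,829,610.50 = 1.5441.
DCL = DOL × DFL = 1.8588 × 1.5441 = 2.8702.

2.87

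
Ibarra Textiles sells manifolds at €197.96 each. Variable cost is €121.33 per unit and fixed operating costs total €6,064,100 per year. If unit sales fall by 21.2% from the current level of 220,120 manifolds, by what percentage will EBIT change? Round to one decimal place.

-33.1%

Contribution at this volume is 220,120 × €76.63 = €16,867,795.60.
Operating income = contribution − fixed costs = €16,867,795.60 − €6,064,100 = €10,803,695.60.
DOL = contribution ÷ EBIT = €16,867,795.60 ÷ €10,803,695.60 = 1.5613.
So EBIT moves 1.5613 × (-21.2%) = -33.1%.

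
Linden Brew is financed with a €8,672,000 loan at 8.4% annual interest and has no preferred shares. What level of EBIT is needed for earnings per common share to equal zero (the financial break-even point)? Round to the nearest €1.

Annual interest = 8.4% × €8,672,000 = €728,448.00.
With no preferred dividends, EPS = 0 when EBIT exactly covers interest, so the financial break-even EBIT is €728,448.00.

€728,448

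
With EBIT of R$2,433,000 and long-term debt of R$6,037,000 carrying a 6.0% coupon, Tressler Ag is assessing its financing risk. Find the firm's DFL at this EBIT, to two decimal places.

Interest = R$362,220.00.
DFL = EBIT ÷ (EBIT − I) = R$2,433,000 ÷ (R$2,433,000 − R$362,220.00) = R$2,433,000 ÷ R$2,070,780.00 = 1.1749.

1.17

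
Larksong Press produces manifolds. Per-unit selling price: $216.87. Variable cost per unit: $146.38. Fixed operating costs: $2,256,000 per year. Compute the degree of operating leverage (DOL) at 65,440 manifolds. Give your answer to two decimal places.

1.96

At 65,440 units, contribution = 65,440 × $70.49 = $4,612,865.60.
EBIT = $4,612,865.60 − $2,256,000 = $2,356,865.60.
So DOL = total CM / EBIT = $4,612,865.60 / $2,356,865.60 = 1.9572.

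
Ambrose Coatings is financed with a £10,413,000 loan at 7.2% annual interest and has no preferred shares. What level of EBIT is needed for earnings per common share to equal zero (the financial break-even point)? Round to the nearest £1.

£749,736

Annual interest = 7.2% × £10,413,000 = £749,736.00.
With no preferred dividends, EPS = 0 when EBIT exactly covers interest, so the financial break-even EBIT is £749,736.00.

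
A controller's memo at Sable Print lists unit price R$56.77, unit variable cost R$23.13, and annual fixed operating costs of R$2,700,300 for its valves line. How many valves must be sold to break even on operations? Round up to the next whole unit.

Each unit contributes R$56.77 − R$23.13 = R$33.64.
Break-even Q = R$2,700,300 / R$33.64 = 80,270.51 → 80,271 valves.

80,271 valves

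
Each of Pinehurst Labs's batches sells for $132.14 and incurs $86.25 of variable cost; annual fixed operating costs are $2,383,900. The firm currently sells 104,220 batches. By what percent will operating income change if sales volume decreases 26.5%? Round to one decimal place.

Contribution at this volume is 104,220 × $45.89 = $4,782,655.80.
EBIT = $4,782,655.80 − $2,383,900 = $2,398,755.80.
So DOL = total CM / EBIT = $4,782,655.80 / $2,398,755.80 = 1.9938.
%ΔEBIT = DOL × %ΔSales = 1.9938 × -26.5% = -52.8%.

-52.8%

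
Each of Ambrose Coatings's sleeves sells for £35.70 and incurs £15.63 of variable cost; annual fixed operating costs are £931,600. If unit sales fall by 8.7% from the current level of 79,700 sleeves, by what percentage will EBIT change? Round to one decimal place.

-20.8%

Total contribution margin = 79,700 × £20.07 = £1,599,579.00.
Subtracting fixed costs: EBIT = £1,599,579.00 − £931,600 = £667,979.00.
Degree of operating leverage = £1,599,579.00 / £667,979.00 = 2.3947.
%ΔEBIT = DOL × %ΔSales = 2.3947 × -8.7% = -20.8%.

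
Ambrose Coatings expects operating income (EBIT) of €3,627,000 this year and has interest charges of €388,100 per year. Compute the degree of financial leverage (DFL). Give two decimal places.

1.12

Interest = €388,100.00.
DFL = EBIT ÷ (EBIT − I) = €3,627,000 ÷ (€3,627,000 − €388,100.00) = €3,627,000 ÷ €3,238,900.00 = 1.1198.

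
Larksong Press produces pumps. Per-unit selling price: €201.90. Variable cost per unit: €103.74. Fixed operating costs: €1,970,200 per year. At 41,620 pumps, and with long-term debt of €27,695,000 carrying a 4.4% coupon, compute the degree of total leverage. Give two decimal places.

4.56

Contribution at this volume is 41,620 × €98.16 = €4,085,419.20.
Subtracting fixed costs: EBIT = €4,085,419.20 − €1,970,200 = €2,115,219.20. Interest = €1,218,580.00, so EBIT − I = €896,639.20.
DCL = contribution ÷ (EBIT − I) = €4,085,419.20 ÷ €896,639.20 = 4.5564.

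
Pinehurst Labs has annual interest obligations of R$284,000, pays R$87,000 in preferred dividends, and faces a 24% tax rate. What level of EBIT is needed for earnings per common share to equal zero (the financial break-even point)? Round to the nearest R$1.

R$398,474

Preferred dividends are paid after tax, so their pre-tax equivalent is R$87,000 ÷ (1 − 0.24) = R$114,473.68.
EPS = 0 when EBIT covers interest plus the pre-tax preferred burden: R$284,000 + R$114,473.68 = R$398,473.68.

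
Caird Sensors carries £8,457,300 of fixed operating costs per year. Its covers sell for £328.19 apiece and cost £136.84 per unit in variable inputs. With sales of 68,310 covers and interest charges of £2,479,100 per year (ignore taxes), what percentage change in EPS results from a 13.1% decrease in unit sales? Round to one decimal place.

Total contribution margin = 68,310 × £191.35 = £13,071,118.50.
EBIT = £13,071,118.50 − £8,457,300 = £4,613,818.50.
Interest = £2,479,100.00, so EBIT − I = £2,134,718.50.
DCL = total CM / (EBIT − I) = £13,071,118.50 / £2,134,718.50 = 6.1231.
EPS therefore changes by 6.1231 × (-13.1%) = -80.2%.

-80.2%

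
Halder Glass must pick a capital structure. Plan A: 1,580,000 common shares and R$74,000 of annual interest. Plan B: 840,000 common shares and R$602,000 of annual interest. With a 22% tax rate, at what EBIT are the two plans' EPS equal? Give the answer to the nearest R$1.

At indifference, (EBIT − 74,000)(1 − t)/1,580,000 = (EBIT − 602,000)(1 − t)/840,000.
The (1 − t) factor cancels: (EBIT − 74,000) × 840,000 = (EBIT − 602,000) × 1,580,000.
Solving, EBIT = (602,000·1,580,000 − 74,000·840,000) / (1,580,000 − 840,000) = 889,000,000,000 / 740,000 = 1,201,351.35.

R$1,201,351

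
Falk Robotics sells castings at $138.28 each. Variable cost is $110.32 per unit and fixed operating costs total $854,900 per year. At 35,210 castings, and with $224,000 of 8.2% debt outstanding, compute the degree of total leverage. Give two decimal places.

8.85

Contribution at this volume is 35,210 × $27.96 = $984,471.60.
Operating income = contribution − fixed costs = $984,471.60 − $854,900 = $129,571.60. Interest = $18,368.00, so EBIT − I = $111,203.60.
DCL = contribution ÷ (EBIT − I) = $984,471.60 ÷ $111,203.60 = 8.8529.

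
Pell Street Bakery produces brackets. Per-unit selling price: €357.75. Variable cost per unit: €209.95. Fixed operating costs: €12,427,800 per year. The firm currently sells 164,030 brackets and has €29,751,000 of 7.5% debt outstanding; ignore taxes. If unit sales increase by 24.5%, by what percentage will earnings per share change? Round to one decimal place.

+62.0%

Contribution at this volume is 164,030 × €147.80 = €24,243,634.00.
EBIT = €24,243,634.00 − €12,427,800 = €11,815,834.00.
After interest of €2,231,325.00, pre-tax earnings = €9,584,509.00.
Degree of combined leverage = contribution ÷ (EBIT − I) = €24,243,634.00 ÷ €9,584,509.00 = 2.5295.
%ΔEPS = DCL × %ΔSales = 2.5295 × +24.5% = +62.0%.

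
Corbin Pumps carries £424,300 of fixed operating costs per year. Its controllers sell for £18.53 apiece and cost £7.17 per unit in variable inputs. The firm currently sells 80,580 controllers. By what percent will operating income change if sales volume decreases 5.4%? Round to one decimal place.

-10.1%

Contribution at this volume is 80,580 × £11.36 = £915,388.80.
Operating income = contribution − fixed costs = £915,388.80 − £424,300 = £491,088.80.
Degree of operating leverage = £915,388.80 / £491,088.80 = 1.8640.
Operating income changes by 1.8640 × -5.4% = -10.1%.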